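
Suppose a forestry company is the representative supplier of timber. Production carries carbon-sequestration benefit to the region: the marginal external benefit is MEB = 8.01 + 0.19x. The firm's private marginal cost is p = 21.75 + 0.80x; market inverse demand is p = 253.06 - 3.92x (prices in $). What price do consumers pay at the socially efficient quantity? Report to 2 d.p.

P = $45.97

Social marginal cost = private MC − MEB = 13.74 + 0.61x.
Set SMC = demand: 13.74 + 0.61x = 253.06 - 3.92x → x* = 52.8300.
Consumer price on the demand curve at x*: 253.06 − 3.92×52.8300 = 45.9664.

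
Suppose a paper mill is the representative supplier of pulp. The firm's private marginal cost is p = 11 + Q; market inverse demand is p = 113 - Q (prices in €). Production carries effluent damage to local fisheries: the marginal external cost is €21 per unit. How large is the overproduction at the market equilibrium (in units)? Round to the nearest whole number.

11 units

Market equilibrium (private): 11 + Q = 113 - Q → Q_m = 51.0000.
Social marginal cost = private MC + MEC = 32 + Q.
Set SMC = demand: 32 + Q = 113 - Q → Q* = 40.5000.
Gap = |51.0000 − 40.5000| = 10.5000.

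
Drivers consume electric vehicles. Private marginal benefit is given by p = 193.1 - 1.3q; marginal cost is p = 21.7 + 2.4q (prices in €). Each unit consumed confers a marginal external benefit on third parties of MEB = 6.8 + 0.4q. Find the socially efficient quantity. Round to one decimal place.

Social marginal benefit = demand + MEB = 199.9 - 0.9q.
Set SMB = MC: 199.9 - 0.9q = 21.7 + 2.4q → q* = 54.0000.

q* = 54.0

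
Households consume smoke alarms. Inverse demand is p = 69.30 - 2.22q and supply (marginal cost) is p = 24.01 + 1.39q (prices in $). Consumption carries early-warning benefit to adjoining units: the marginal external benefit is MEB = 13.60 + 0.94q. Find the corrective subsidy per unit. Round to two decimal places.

subsidy = $34.33 per unit

Social marginal benefit = demand + MEB = 82.90 - 1.28q.
Set SMB = MC: 82.90 - 1.28q = 24.01 + 1.39q → q* = 22.0562.
The Pigouvian subsidy equals MEB at q*: 13.60 + 0.94×22.0562 = 34.3328.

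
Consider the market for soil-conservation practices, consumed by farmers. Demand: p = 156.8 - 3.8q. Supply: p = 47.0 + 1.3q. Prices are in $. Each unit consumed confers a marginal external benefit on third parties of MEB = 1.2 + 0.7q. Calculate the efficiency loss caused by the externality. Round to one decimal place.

Market equilibrium (private): 47.0 + 1.3q = 156.8 - 3.8q → q_m = 21.5294.
Social marginal benefit = demand + MEB = 158.0 - 3.1q.
Set SMB = MC: 158.0 - 3.1q = 47.0 + 1.3q → q* = 25.2273.
Between q* and q_m the wedge SMB − MC runs linearly from 0 to MEB(q_m), so the loss is a triangle.
DWL = ½ × 3.6979 × 16.2706 = 30.0835.

DWL = $30.1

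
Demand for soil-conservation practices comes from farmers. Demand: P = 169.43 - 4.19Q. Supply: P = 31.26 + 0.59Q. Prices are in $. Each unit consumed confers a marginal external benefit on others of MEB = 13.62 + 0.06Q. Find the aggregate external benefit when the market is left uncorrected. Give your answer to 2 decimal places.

Market equilibrium (private): 31.26 + 0.59Q = 169.43 - 4.19Q → Q_m = 28.9059.
Total external benefit = ∫₀^{Q_m} (13.62 + 0.06Q) dQ = 13.62×28.9059 + ½×0.06×28.9059² = 418.7649.

$418.76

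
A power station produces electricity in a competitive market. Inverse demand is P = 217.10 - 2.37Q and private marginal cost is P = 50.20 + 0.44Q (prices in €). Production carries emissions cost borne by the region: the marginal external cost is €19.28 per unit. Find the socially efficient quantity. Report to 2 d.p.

Social marginal cost = private MC + MEC = 69.48 + 0.44Q.
Set SMC = demand: 69.48 + 0.44Q = 217.10 - 2.37Q → Q* = 52.5338.

Q* = 52.53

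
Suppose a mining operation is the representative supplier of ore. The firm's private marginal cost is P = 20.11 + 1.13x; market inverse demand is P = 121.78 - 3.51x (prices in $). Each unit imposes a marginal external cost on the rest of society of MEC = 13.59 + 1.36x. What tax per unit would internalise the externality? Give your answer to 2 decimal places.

tax = $33.55 per unit

Social marginal cost = private MC + MEC = 33.70 + 2.49x.
Set SMC = demand: 33.70 + 2.49x = 121.78 - 3.51x → x* = 14.6800.
The Pigouvian tax equals MEC at x*: 13.59 + 1.36×14.6800 = 33.5548.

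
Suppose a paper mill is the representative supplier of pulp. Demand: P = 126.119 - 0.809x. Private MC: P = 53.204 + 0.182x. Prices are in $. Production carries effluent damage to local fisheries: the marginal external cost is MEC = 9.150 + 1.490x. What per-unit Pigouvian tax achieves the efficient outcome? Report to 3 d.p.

Social marginal cost = private MC + MEC = 62.354 + 1.672x.
Set SMC = demand: 62.354 + 1.672x = 126.119 - 0.809x → x* = 25.7013.
The Pigouvian tax equals MEC at x*: 9.150 + 1.490×25.7013 = 47.4449.

tax = $47.445 per unit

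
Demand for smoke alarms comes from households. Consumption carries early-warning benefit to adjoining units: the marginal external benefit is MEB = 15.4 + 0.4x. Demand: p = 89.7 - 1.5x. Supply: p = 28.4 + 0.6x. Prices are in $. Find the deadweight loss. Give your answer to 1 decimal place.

Market equilibrium (private): 28.4 + 0.6x = 89.7 - 1.5x → x_m = 29.1905.
Social marginal benefit = demand + MEB = 105.1 - 1.1x.
Set SMB = MC: 105.1 - 1.1x = 28.4 + 0.6x → x* = 45.1176.
The welfare-loss triangle has base |x_m − x*| and height MEB(x_m) (the vertical gap between SMB and MC is zero at x* and MEB at x_m).
DWL = ½ × 15.9271 × 27.0762 = 215.6227.

DWL = $215.6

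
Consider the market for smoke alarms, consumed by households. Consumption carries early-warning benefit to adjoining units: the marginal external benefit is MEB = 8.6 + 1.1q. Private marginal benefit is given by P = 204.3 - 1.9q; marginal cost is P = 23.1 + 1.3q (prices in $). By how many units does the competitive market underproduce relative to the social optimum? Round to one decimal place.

Market equilibrium (private): 23.1 + 1.3q = 204.3 - 1.9q → q_m = 56.6250.
Social marginal benefit = demand + MEB = 212.9 - 0.8q.
Set SMB = MC: 212.9 - 0.8q = 23.1 + 1.3q → q* = 90.3810.
Gap = |56.6250 − 90.3810| = 33.7560.

33.8 units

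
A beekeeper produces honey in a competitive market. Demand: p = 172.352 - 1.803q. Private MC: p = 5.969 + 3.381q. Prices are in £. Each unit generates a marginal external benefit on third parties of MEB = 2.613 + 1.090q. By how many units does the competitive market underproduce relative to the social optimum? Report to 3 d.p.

9.183 units

Market equilibrium (private): 5.969 + 3.381q = 172.352 - 1.803q → q_m = 32.0955.
Social marginal cost = private MC − MEB = 3.356 + 2.291q.
Set SMC = demand: 3.356 + 2.291q = 172.352 - 1.803q → q* = 41.2789.
Gap = |32.0955 − 41.2789| = 9.1834.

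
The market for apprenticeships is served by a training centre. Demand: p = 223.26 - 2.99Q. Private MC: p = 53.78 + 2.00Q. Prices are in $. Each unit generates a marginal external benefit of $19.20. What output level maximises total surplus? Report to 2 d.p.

Q* = 37.81

Social marginal cost = private MC − MEB = 34.58 + 2.00Q.
Set SMC = demand: 34.58 + 2.00Q = 223.26 - 2.99Q → Q* = 37.8116.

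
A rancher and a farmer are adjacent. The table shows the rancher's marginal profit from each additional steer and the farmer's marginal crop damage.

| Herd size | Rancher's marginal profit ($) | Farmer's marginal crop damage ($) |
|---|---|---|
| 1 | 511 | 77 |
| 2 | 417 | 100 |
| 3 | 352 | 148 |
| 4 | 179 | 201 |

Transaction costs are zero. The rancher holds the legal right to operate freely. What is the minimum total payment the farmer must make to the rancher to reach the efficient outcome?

$179

Left alone the rancher would choose level 4 (marginal profit stays positive).
Efficient level: k* = 3 (marginal profit ≥ marginal crop damage through 3).
The farmer must at least cover the rancher's forgone profit from cutting 4→3: 179 = 179.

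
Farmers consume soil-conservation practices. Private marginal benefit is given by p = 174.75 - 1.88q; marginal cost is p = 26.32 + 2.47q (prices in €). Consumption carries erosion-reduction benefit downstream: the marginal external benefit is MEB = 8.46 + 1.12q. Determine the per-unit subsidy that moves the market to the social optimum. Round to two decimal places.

subsidy = €62.86 per unit

Social marginal benefit = demand + MEB = 183.21 - 0.76q.
Set SMB = MC: 183.21 - 0.76q = 26.32 + 2.47q → q* = 48.5728.
The Pigouvian subsidy equals MEB at q*: 8.46 + 1.12×48.5728 = 62.8615.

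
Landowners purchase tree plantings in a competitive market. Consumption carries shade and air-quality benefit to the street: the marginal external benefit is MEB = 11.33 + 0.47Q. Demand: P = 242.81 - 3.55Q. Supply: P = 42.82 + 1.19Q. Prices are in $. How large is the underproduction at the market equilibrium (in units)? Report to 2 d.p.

7.30 units

Market equilibrium (private): 42.82 + 1.19Q = 242.81 - 3.55Q → Q_m = 42.1920.
Social marginal benefit = demand + MEB = 254.14 - 3.08Q.
Set SMB = MC: 254.14 - 3.08Q = 42.82 + 1.19Q → Q* = 49.4895.
Gap = |42.1920 − 49.4895| = 7.2975.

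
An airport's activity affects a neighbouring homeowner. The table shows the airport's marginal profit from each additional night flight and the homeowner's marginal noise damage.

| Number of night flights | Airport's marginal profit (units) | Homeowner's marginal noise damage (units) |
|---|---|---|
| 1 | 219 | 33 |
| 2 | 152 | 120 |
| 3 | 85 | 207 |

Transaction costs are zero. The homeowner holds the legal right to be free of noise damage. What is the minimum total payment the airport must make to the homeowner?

Efficient level: marginal profit ≥ marginal noise damage through level 2, so k* = 2.
With the homeowner holding the right, the airport must at least compensate total damage at k*: 33 + 120 = 153.

153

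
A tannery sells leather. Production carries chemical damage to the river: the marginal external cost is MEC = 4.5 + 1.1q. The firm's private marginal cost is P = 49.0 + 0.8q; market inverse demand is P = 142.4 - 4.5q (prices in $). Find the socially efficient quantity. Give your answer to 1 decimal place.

q* = 13.9

Social marginal cost = private MC + MEC = 53.5 + 1.9q.
Set SMC = demand: 53.5 + 1.9q = 142.4 - 4.5q → q* = 13.8906.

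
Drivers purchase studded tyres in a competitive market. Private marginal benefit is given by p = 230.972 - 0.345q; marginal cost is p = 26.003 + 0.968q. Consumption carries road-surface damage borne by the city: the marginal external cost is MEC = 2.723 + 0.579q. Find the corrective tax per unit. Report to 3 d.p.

tax = 64.615 per unit

Social marginal benefit = demand − MEC = 228.249 - 0.924q.
Set SMB = MC: 228.249 - 0.924q = 26.003 + 0.968q → q* = 106.8953.
The Pigouvian tax equals MEC at q*: 2.723 + 0.579×106.8953 = 64.6154.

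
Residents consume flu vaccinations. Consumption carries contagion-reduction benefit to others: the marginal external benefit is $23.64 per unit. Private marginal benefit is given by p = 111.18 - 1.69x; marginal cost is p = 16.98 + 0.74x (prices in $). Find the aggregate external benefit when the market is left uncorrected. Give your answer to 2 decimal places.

Market equilibrium (private): 16.98 + 0.74x = 111.18 - 1.69x → x_m = 38.7654.
Total external benefit = MEB × x_m = 23.64 × 38.7654 = 916.4141.

$916.41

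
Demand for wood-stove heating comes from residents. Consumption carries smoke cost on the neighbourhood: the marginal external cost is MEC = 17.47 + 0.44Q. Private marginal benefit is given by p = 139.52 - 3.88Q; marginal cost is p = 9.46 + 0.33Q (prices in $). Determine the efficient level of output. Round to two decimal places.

Q* = 24.21

Social marginal benefit = demand − MEC = 122.05 - 4.32Q.
Set SMB = MC: 122.05 - 4.32Q = 9.46 + 0.33Q → Q* = 24.2129.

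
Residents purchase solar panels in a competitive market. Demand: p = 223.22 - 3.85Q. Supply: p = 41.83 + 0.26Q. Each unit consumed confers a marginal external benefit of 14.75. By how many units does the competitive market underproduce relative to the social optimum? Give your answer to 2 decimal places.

Market equilibrium (private): 41.83 + 0.26Q = 223.22 - 3.85Q → Q_m = 44.1338.
Social marginal benefit = demand + MEB = 237.97 - 3.85Q.
Set SMB = MC: 237.97 - 3.85Q = 41.83 + 0.26Q → Q* = 47.7226.
Gap = |44.1338 − 47.7226| = 3.5888.

3.59 units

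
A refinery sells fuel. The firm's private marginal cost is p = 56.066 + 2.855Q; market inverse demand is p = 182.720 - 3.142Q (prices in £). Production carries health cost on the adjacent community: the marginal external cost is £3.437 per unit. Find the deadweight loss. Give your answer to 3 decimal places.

DWL = £0.985

Market equilibrium (private): 56.066 + 2.855Q = 182.720 - 3.142Q → Q_m = 21.1196.
Social marginal cost = private MC + MEC = 59.503 + 2.855Q.
Set SMC = demand: 59.503 + 2.855Q = 182.720 - 3.142Q → Q* = 20.5464.
Between Q* and Q_m the wedge SMC − demand runs linearly from 0 to MEC(Q_m), so the loss is a triangle.
DWL = ½ × 0.5732 × 3.4370 = 0.9850.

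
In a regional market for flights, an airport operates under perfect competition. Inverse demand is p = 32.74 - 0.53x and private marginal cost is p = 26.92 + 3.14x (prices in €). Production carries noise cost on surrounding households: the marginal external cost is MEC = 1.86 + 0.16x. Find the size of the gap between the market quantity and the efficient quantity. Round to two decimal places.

Market equilibrium (private): 26.92 + 3.14x = 32.74 - 0.53x → x_m = 1.5858.
Social marginal cost = private MC + MEC = 28.78 + 3.30x.
Set SMC = demand: 28.78 + 3.30x = 32.74 - 0.53x → x* = 1.0339.
Gap = |1.5858 − 1.0339| = 0.5519.

0.55 units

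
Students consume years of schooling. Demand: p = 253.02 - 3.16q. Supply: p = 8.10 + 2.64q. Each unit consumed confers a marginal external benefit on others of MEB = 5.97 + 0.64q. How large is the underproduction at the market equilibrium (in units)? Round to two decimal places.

Market equilibrium (private): 8.10 + 2.64q = 253.02 - 3.16q → q_m = 42.2276.
Social marginal benefit = demand + MEB = 258.99 - 2.52q.
Set SMB = MC: 258.99 - 2.52q = 8.10 + 2.64q → q* = 48.6221.
Gap = |42.2276 − 48.6221| = 6.3945.

6.39 units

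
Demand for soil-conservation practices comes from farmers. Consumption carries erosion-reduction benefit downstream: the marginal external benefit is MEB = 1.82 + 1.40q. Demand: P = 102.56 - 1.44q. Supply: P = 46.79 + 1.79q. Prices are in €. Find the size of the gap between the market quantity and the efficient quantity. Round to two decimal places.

14.20 units

Market equilibrium (private): 46.79 + 1.79q = 102.56 - 1.44q → q_m = 17.2663.
Social marginal benefit = demand + MEB = 104.38 - 0.04q.
Set SMB = MC: 104.38 - 0.04q = 46.79 + 1.79q → q* = 31.4699.
Gap = |17.2663 − 31.4699| = 14.2036.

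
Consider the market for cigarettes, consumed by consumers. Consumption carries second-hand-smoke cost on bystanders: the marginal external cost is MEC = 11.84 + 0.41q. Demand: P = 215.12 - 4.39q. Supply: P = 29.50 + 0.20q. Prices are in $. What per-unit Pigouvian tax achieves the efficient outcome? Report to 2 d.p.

tax = $26.09 per unit

Social marginal benefit = demand − MEC = 203.28 - 4.80q.
Set SMB = MC: 203.28 - 4.80q = 29.50 + 0.20q → q* = 34.7560.
The Pigouvian tax equals MEC at q*: 11.84 + 0.41×34.7560 = 26.0900.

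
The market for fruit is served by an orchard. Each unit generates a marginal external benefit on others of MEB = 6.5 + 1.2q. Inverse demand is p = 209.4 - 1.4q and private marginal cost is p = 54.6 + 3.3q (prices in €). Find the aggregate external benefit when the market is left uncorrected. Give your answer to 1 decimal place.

Market equilibrium (private): 54.6 + 3.3q = 209.4 - 1.4q → q_m = 32.9362.
Total external benefit = ∫₀^{q_m} (6.5 + 1.2q) dq = 6.5×32.9362 + ½×1.2×32.9362² = 864.9613.

€865.0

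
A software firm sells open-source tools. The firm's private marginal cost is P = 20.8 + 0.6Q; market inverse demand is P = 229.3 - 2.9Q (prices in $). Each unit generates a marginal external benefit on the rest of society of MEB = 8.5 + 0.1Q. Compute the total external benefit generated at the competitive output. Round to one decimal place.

$683.8

Market equilibrium (private): 20.8 + 0.6Q = 229.3 - 2.9Q → Q_m = 59.5714.
Total external benefit = ∫₀^{Q_m} (8.5 + 0.1Q) dQ = 8.5×59.5714 + ½×0.1×59.5714² = 683.7945.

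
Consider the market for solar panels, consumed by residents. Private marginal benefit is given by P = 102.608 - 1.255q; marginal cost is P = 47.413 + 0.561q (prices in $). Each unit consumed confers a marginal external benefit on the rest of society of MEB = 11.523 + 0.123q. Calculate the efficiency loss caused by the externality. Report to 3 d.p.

Market equilibrium (private): 47.413 + 0.561q = 102.608 - 1.255q → q_m = 30.3937.
Social marginal benefit = demand + MEB = 114.131 - 1.132q.
Set SMB = MC: 114.131 - 1.132q = 47.413 + 0.561q → q* = 39.4082.
The loss is the area between SMB and MC from q* to q_m; with linear curves that's a triangle of height MEB(q_m).
DWL = ½ × 9.0145 × 15.2614 = 68.7869.

DWL = $68.787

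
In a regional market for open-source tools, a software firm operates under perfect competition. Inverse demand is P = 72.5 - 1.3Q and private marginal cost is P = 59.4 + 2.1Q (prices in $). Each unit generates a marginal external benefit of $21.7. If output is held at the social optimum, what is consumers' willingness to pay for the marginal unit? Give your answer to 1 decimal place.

Social marginal cost = private MC − MEB = 37.7 + 2.1Q.
Set SMC = demand: 37.7 + 2.1Q = 72.5 - 1.3Q → Q* = 10.2353.
Consumer price on the demand curve at Q*: 72.5 − 1.3×10.2353 = 59.1941.

P = $59.2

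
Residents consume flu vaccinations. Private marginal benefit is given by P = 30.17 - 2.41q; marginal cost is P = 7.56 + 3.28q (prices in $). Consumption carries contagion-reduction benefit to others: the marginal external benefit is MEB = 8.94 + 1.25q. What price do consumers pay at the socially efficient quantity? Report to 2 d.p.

P = $13.04

Social marginal benefit = demand + MEB = 39.11 - 1.16q.
Set SMB = MC: 39.11 - 1.16q = 7.56 + 3.28q → q* = 7.1059.
Consumer price on the demand curve at q*: 30.17 − 2.41×7.1059 = 13.0448.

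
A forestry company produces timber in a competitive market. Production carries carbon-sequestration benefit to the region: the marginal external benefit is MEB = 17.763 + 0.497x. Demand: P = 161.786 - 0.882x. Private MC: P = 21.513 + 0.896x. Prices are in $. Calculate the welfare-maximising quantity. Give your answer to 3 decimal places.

Social marginal cost = private MC − MEB = 3.750 + 0.399x.
Set SMC = demand: 3.750 + 0.399x = 161.786 - 0.882x → x* = 123.3692.

x* = 123.369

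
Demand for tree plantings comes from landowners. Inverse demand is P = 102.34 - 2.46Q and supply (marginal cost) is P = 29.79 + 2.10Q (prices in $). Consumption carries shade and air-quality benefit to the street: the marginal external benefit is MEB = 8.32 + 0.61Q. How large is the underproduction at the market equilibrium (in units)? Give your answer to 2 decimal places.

4.56 units

Market equilibrium (private): 29.79 + 2.10Q = 102.34 - 2.46Q → Q_m = 15.9101.
Social marginal benefit = demand + MEB = 110.66 - 1.85Q.
Set SMB = MC: 110.66 - 1.85Q = 29.79 + 2.10Q → Q* = 20.4734.
Gap = |15.9101 − 20.4734| = 4.5633.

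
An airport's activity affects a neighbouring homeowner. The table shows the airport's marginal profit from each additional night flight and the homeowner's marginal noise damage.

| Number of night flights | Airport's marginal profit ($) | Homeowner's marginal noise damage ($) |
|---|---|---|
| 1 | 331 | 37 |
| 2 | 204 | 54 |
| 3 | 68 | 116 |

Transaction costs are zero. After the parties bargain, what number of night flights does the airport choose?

2

Bargaining reaches the level where marginal profit last exceeds marginal noise damage.
That holds through level 2 (204 ≥ 54) but not at 3 (68 < 116).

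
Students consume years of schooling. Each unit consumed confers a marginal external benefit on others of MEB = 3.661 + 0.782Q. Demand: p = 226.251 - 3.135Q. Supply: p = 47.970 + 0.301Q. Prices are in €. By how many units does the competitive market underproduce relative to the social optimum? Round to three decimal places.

16.668 units

Market equilibrium (private): 47.970 + 0.301Q = 226.251 - 3.135Q → Q_m = 51.8862.
Social marginal benefit = demand + MEB = 229.912 - 2.353Q.
Set SMB = MC: 229.912 - 2.353Q = 47.970 + 0.301Q → Q* = 68.5539.
Gap = |51.8862 − 68.5539| = 16.6677.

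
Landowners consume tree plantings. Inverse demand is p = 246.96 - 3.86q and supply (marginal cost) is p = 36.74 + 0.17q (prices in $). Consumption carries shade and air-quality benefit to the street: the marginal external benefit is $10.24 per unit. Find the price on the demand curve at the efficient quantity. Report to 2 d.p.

Social marginal benefit = demand + MEB = 257.20 - 3.86q.
Set SMB = MC: 257.20 - 3.86q = 36.74 + 0.17q → q* = 54.7047.
Consumer price on the demand curve at q*: 246.96 − 3.86×54.7047 = 35.7999.

P = $35.80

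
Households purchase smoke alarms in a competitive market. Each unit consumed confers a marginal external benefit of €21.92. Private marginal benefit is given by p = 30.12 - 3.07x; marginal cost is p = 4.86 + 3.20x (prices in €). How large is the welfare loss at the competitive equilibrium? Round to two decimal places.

DWL = €38.32

Market equilibrium (private): 4.86 + 3.20x = 30.12 - 3.07x → x_m = 4.0287.
Social marginal benefit = demand + MEB = 52.04 - 3.07x.
Set SMB = MC: 52.04 - 3.07x = 4.86 + 3.20x → x* = 7.5247.
The loss is the area between SMB and MC from x* to x_m; with linear curves that's a triangle of height MEB(x_m).
DWL = ½ × 3.4960 × 21.9200 = 38.3162.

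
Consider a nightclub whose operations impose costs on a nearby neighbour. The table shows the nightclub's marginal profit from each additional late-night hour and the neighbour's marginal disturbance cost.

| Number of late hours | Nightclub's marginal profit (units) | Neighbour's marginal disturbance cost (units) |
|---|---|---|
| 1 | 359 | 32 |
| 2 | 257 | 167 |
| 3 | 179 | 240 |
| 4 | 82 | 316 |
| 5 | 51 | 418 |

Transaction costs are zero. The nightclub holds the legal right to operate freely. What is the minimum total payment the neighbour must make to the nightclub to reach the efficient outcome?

Left alone the nightclub would choose level 5 (marginal profit stays positive).
Efficient level: k* = 2 (marginal profit ≥ marginal disturbance cost through 2).
The neighbour must at least cover the nightclub's forgone profit from cutting 5→2: 179 + 82 + 51 = 312.

312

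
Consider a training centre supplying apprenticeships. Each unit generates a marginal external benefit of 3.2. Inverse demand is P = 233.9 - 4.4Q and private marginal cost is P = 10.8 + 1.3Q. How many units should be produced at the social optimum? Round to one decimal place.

Social marginal cost = private MC − MEB = 7.6 + 1.3Q.
Set SMC = demand: 7.6 + 1.3Q = 233.9 - 4.4Q → Q* = 39.7018.

Q* = 39.7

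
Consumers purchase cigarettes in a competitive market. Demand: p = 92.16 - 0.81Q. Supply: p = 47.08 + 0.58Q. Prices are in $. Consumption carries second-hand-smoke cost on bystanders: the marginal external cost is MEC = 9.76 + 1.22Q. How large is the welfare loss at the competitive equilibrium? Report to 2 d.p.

Market equilibrium (private): 47.08 + 0.58Q = 92.16 - 0.81Q → Q_m = 32.4317.
Social marginal benefit = demand − MEC = 82.40 - 2.03Q.
Set SMB = MC: 82.40 - 2.03Q = 47.08 + 0.58Q → Q* = 13.5326.
Height of the DWL triangle at Q_m is MC(Q_m) − SMB(Q_m) = MEC(Q_m) = 49.3266.
DWL = ½ × 18.8991 × 49.3266 = 466.1142.

DWL = $466.11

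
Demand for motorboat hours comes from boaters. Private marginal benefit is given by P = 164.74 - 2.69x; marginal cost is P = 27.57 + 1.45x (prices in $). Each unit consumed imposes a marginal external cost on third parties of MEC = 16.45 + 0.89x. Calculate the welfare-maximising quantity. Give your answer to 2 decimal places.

Social marginal benefit = demand − MEC = 148.29 - 3.58x.
Set SMB = MC: 148.29 - 3.58x = 27.57 + 1.45x → x* = 24.0000.

x* = 24.00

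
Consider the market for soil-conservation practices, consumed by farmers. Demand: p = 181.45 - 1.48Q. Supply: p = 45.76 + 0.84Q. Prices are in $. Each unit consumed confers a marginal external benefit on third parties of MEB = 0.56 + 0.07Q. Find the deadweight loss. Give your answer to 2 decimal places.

DWL = $4.81

Market equilibrium (private): 45.76 + 0.84Q = 181.45 - 1.48Q → Q_m = 58.4871.
Social marginal benefit = demand + MEB = 182.01 - 1.41Q.
Set SMB = MC: 182.01 - 1.41Q = 45.76 + 0.84Q → Q* = 60.5556.
The welfare-loss triangle has base |Q_m − Q*| and height MEB(Q_m) (the vertical gap between SMB and MC is zero at Q* and MEB at Q_m).
DWL = ½ × 2.0685 × 4.6541 = 4.8135.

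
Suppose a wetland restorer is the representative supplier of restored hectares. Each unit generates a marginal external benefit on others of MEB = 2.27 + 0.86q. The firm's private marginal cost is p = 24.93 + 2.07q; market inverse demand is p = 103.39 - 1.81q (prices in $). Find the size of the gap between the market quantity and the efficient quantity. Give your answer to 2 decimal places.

6.51 units

Market equilibrium (private): 24.93 + 2.07q = 103.39 - 1.81q → q_m = 20.2216.
Social marginal cost = private MC − MEB = 22.66 + 1.21q.
Set SMC = demand: 22.66 + 1.21q = 103.39 - 1.81q → q* = 26.7318.
Gap = |20.2216 − 26.7318| = 6.5102.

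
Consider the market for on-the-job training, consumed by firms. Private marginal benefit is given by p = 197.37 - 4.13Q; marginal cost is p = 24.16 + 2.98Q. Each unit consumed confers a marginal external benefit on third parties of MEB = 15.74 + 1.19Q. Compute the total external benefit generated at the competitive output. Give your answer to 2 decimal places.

Market equilibrium (private): 24.16 + 2.98Q = 197.37 - 4.13Q → Q_m = 24.3615.
Total external benefit = ∫₀^{Q_m} (15.74 + 1.19Q) dQ = 15.74×24.3615 + ½×1.19×24.3615² = 736.5722.

736.57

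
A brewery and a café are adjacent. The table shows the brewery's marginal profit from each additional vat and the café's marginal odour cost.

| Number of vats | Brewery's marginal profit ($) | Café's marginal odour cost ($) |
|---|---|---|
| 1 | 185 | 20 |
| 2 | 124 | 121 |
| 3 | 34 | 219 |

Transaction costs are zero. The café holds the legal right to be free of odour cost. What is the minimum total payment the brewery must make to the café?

$141

Efficient level: marginal profit ≥ marginal odour cost through level 2, so k* = 2.
With the café holding the right, the brewery must at least compensate total damage at k*: 20 + 121 = 141.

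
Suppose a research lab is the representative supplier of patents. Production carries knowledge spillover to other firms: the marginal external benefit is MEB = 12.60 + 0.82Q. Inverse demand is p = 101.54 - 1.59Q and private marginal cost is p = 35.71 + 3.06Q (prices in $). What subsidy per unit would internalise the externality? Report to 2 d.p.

subsidy = $29.39 per unit

Social marginal cost = private MC − MEB = 23.11 + 2.24Q.
Set SMC = demand: 23.11 + 2.24Q = 101.54 - 1.59Q → Q* = 20.4778.
The Pigouvian subsidy equals MEB at Q*: 12.60 + 0.82×20.4778 = 29.3918.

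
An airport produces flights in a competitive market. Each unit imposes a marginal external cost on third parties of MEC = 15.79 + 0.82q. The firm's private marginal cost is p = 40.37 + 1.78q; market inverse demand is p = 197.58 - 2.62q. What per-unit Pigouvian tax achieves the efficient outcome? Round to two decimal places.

tax = 38.01 per unit

Social marginal cost = private MC + MEC = 56.16 + 2.60q.
Set SMC = demand: 56.16 + 2.60q = 197.58 - 2.62q → q* = 27.0920.
The Pigouvian tax equals MEC at q*: 15.79 + 0.82×27.0920 = 38.0054.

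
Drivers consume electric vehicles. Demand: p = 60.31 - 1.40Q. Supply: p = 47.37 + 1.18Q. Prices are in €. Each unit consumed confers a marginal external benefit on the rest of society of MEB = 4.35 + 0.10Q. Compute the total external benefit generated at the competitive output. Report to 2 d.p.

Market equilibrium (private): 47.37 + 1.18Q = 60.31 - 1.40Q → Q_m = 5.0155.
Total external benefit = ∫₀^{Q_m} (4.35 + 0.10Q) dQ = 4.35×5.0155 + ½×0.10×5.0155² = 23.0752.

€23.08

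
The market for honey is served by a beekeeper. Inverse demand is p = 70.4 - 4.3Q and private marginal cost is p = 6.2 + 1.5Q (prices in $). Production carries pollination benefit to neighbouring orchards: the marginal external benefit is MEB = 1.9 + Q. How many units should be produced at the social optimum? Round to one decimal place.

Social marginal cost = private MC − MEB = 4.3 + 0.5Q.
Set SMC = demand: 4.3 + 0.5Q = 70.4 - 4.3Q → Q* = 13.7708.

Q* = 13.8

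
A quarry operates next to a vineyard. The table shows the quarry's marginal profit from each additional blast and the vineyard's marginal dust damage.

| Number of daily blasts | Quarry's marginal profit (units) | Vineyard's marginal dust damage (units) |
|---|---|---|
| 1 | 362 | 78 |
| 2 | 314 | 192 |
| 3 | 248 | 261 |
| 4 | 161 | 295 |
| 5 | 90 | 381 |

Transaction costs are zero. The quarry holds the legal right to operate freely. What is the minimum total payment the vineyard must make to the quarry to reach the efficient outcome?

499

Left alone the quarry would choose level 5 (marginal profit stays positive).
Efficient level: k* = 2 (marginal profit ≥ marginal dust damage through 2).
The vineyard must at least cover the quarry's forgone profit from cutting 5→2: 248 + 161 + 90 = 499.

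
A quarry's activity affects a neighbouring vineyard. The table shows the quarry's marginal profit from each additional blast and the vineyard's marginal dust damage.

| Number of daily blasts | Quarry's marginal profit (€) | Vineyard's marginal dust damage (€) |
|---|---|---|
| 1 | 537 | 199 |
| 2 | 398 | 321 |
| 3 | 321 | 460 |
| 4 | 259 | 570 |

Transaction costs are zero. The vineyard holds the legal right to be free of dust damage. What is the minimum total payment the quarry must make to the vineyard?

€520

Efficient level: marginal profit ≥ marginal dust damage through level 2, so k* = 2.
With the vineyard holding the right, the quarry must at least compensate total damage at k*: 199 + 321 = 520.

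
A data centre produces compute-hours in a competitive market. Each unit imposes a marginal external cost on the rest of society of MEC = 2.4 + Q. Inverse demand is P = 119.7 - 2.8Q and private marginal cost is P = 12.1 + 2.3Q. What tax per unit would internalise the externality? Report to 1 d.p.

tax = 19.6 per unit

Social marginal cost = private MC + MEC = 14.5 + 3.3Q.
Set SMC = demand: 14.5 + 3.3Q = 119.7 - 2.8Q → Q* = 17.2459.
The Pigouvian tax equals MEC at Q*: 2.4 + 1.0×17.2459 = 19.6459.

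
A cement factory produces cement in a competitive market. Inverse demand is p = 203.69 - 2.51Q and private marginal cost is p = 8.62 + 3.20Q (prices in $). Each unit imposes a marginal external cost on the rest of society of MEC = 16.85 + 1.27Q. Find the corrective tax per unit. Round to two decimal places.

Social marginal cost = private MC + MEC = 25.47 + 4.47Q.
Set SMC = demand: 25.47 + 4.47Q = 203.69 - 2.51Q → Q* = 25.5330.
The Pigouvian tax equals MEC at Q*: 16.85 + 1.27×25.5330 = 49.2769.

tax = $49.28 per unit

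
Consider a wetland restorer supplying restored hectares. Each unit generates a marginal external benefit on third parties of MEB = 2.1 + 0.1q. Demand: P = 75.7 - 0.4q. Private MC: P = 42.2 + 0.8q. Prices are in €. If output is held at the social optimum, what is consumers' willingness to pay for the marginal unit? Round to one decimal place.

Social marginal cost = private MC − MEB = 40.1 + 0.7q.
Set SMC = demand: 40.1 + 0.7q = 75.7 - 0.4q → q* = 32.3636.
Consumer price on the demand curve at q*: 75.7 − 0.4×32.3636 = 62.7546.

P = €62.8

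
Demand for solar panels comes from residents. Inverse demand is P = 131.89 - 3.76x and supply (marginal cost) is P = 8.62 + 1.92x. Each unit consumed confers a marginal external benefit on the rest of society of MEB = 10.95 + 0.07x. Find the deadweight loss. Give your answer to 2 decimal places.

DWL = 13.86

Market equilibrium (private): 8.62 + 1.92x = 131.89 - 3.76x → x_m = 21.7025.
Social marginal benefit = demand + MEB = 142.84 - 3.69x.
Set SMB = MC: 142.84 - 3.69x = 8.62 + 1.92x → x* = 23.9251.
The loss is the area between SMB and MC from x* to x_m; with linear curves that's a triangle of height MEB(x_m).
DWL = ½ × 2.2226 × 12.4692 = 13.8570.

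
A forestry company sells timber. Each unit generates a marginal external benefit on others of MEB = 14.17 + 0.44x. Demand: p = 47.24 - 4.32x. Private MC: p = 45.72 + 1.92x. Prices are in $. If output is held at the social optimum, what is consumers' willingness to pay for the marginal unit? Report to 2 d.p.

P = $35.55

Social marginal cost = private MC − MEB = 31.55 + 1.48x.
Set SMC = demand: 31.55 + 1.48x = 47.24 - 4.32x → x* = 2.7052.
Consumer price on the demand curve at x*: 47.24 − 4.32×2.7052 = 35.5535.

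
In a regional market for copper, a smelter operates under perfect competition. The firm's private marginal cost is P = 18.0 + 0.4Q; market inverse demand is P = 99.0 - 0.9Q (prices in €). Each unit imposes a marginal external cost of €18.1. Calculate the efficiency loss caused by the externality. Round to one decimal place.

Market equilibrium (private): 18.0 + 0.4Q = 99.0 - 0.9Q → Q_m = 62.3077.
Social marginal cost = private MC + MEC = 36.1 + 0.4Q.
Set SMC = demand: 36.1 + 0.4Q = 99.0 - 0.9Q → Q* = 48.3846.
Height of the DWL triangle at Q_m is SMC(Q_m) − demand(Q_m) = MEC(Q_m) = 18.1000.
DWL = ½ × 13.9231 × 18.1000 = 126.0041.

DWL = €126.0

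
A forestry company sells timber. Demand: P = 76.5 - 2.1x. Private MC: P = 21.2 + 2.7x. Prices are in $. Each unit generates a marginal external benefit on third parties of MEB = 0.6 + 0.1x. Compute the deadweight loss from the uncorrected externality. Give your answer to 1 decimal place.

Market equilibrium (private): 21.2 + 2.7x = 76.5 - 2.1x → x_m = 11.5208.
Social marginal cost = private MC − MEB = 20.6 + 2.6x.
Set SMC = demand: 20.6 + 2.6x = 76.5 - 2.1x → x* = 11.8936.
The loss is the area between SMC and demand from x* to x_m; with linear curves that's a triangle of height MEB(x_m).
DWL = ½ × 0.3728 × 1.7521 = 0.3266.

DWL = $0.3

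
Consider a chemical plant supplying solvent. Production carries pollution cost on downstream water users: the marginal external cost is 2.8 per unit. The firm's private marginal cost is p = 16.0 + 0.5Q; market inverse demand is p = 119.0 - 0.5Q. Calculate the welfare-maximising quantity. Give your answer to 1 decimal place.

Social marginal cost = private MC + MEC = 18.8 + 0.5Q.
Set SMC = demand: 18.8 + 0.5Q = 119.0 - 0.5Q → Q* = 100.2000.

Q* = 100.2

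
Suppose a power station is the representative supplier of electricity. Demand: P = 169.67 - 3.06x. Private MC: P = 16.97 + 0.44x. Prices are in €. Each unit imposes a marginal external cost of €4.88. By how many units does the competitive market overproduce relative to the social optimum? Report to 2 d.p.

1.39 units

Market equilibrium (private): 16.97 + 0.44x = 169.67 - 3.06x → x_m = 43.6286.
Social marginal cost = private MC + MEC = 21.85 + 0.44x.
Set SMC = demand: 21.85 + 0.44x = 169.67 - 3.06x → x* = 42.2343.
Gap = |43.6286 − 42.2343| = 1.3943.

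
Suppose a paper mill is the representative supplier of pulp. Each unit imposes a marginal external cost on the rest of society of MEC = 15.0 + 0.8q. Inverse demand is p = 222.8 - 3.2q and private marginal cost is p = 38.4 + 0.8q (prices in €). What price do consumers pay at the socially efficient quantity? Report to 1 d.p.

Social marginal cost = private MC + MEC = 53.4 + 1.6q.
Set SMC = demand: 53.4 + 1.6q = 222.8 - 3.2q → q* = 35.2917.
Consumer price on the demand curve at q*: 222.8 − 3.2×35.2917 = 109.8666.

P = €109.9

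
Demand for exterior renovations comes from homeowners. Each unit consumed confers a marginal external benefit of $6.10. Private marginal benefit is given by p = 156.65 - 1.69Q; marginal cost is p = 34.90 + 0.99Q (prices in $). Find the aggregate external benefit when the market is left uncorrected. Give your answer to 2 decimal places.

$277.12

Market equilibrium (private): 34.90 + 0.99Q = 156.65 - 1.69Q → Q_m = 45.4291.
Total external benefit = MEB × Q_m = 6.10 × 45.4291 = 277.1175.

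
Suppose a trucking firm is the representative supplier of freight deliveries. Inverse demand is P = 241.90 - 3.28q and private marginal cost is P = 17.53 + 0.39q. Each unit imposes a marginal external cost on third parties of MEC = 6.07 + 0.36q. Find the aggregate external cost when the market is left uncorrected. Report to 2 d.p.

1043.87

Market equilibrium (private): 17.53 + 0.39q = 241.90 - 3.28q → q_m = 61.1362.
Total external cost = ∫₀^{q_m} (6.07 + 0.36q) dq = 6.07×61.1362 + ½×0.36×61.1362² = 1043.8710.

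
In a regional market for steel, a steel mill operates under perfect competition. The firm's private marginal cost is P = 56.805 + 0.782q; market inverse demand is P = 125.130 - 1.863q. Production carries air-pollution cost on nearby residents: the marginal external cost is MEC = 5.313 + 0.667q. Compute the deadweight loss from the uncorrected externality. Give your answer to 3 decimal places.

DWL = 76.718

Market equilibrium (private): 56.805 + 0.782q = 125.130 - 1.863q → q_m = 25.8318.
Social marginal cost = private MC + MEC = 62.118 + 1.449q.
Set SMC = demand: 62.118 + 1.449q = 125.130 - 1.863q → q* = 19.0254.
The loss is the area between SMC and demand from q* to q_m; with linear curves that's a triangle of height MEC(q_m).
DWL = ½ × 6.8064 × 22.5428 = 76.7177.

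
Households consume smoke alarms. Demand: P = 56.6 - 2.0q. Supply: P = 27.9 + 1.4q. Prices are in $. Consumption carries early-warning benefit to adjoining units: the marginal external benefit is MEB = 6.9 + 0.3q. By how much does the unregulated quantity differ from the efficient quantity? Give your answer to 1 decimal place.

3.0 units

Market equilibrium (private): 27.9 + 1.4q = 56.6 - 2.0q → q_m = 8.4412.
Social marginal benefit = demand + MEB = 63.5 - 1.7q.
Set SMB = MC: 63.5 - 1.7q = 27.9 + 1.4q → q* = 11.4839.
Gap = |8.4412 − 11.4839| = 3.0427.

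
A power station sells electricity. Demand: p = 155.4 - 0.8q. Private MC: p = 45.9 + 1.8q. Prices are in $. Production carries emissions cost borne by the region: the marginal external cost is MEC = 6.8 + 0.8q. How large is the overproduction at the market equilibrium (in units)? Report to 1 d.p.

Market equilibrium (private): 45.9 + 1.8q = 155.4 - 0.8q → q_m = 42.1154.
Social marginal cost = private MC + MEC = 52.7 + 2.6q.
Set SMC = demand: 52.7 + 2.6q = 155.4 - 0.8q → q* = 30.2059.
Gap = |42.1154 − 30.2059| = 11.9095.

11.9 units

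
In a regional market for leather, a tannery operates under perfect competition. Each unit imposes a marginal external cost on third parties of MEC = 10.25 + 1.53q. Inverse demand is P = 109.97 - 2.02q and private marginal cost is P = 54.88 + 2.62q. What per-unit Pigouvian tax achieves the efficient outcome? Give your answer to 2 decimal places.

tax = 21.37 per unit

Social marginal cost = private MC + MEC = 65.13 + 4.15q.
Set SMC = demand: 65.13 + 4.15q = 109.97 - 2.02q → q* = 7.2674.
The Pigouvian tax equals MEC at q*: 10.25 + 1.53×7.2674 = 21.3691.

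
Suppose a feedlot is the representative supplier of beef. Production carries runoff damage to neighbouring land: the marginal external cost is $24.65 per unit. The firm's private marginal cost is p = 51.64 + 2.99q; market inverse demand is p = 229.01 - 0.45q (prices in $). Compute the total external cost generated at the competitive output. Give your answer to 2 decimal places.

$1270.98

Market equilibrium (private): 51.64 + 2.99q = 229.01 - 0.45q → q_m = 51.5610.
Total external cost = MEC × q_m = 24.65 × 51.5610 = 1270.9787.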